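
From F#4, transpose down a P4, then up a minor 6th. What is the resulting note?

F#4 down a perfect fourth → C#4 (5 semitones).
Up a minor sixth from C#4: A4 (8 semitones up).

A4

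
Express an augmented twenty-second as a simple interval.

A8

Take out 2 octaves (14 from the number): 22 − 14 = 8.
Quality carries through unchanged, so the simple form is an augmented octave.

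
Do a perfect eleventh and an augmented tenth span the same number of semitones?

Both span 17 semitones: a perfect eleventh and an augmented tenth are the same chromatic distance.

Yes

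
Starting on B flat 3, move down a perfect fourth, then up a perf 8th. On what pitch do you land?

Down a perfect fourth from Bb3: F3 (5 semitones down).
F3 up a perfect octave → F4 (12 semitones).

F 4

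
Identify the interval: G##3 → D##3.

perfect 4th

Descending from G##3 to D##3 is the same interval as ascending D##3 to G##3.
D to G spans four letter names (D-E-F-G), so the interval is some kind of fourth.
Counting semitones, D##3→G##3 is 5, which is the perfect fourth.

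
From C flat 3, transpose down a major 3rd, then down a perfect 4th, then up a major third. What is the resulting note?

A major third down from Cb3 is Abb2.
Abb2 down a perfect fourth → Ebb2 (5 semitones).
A major third up from Ebb2 is Gb2.

G flat 2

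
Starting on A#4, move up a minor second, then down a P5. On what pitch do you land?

E4

Up a minor second from A#4: B4 (1 semitone up).
Down a perfect fifth from B4: E4 (7 semitones down).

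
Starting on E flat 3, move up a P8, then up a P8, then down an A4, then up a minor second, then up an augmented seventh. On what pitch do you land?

B flat 5

Up a perfect octave from Eb3: Eb4 (12 semitones up).
A perfect octave up from Eb4 is Eb5.
Down an augmented fourth from Eb5: Bbb4 (6 semitones down).
A minor second up from Bbb4 is Cbb5.
Up an augmented seventh from Cbb5: Bb5 (12 semitones up).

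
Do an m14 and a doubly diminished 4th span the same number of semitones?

No

A minor fourteenth spans 22 semitones; a doubly diminished fourth spans 3 semitones. They differ by 19.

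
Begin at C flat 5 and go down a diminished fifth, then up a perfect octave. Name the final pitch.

F 5

Cb5 down a diminished fifth → F4 (6 semitones).
A perfect octave up from F4 is F5.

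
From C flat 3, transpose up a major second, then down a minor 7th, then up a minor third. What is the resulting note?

G flat 2

Cb3 up a major second → Db3 (2 semitones).
Down a minor seventh from Db3: Eb2 (10 semitones down).
Eb2 up a minor third → Gb2 (3 semitones).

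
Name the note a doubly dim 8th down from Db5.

D#4

For an octave the letter name doesn't change: still D, an octave down.
A doubly diminished octave spans 10 semitones, so from Db5 the target pitch is D#4.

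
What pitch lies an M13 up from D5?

B6

Counting six letter names plus an octave up from D lands on B.
A major thirteenth is 21 semitones; 21 semitones up from D5 gives B6.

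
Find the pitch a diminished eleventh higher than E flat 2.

The eleventh's letter: E up four letter names plus an octave → A.
A diminished eleventh spans 16 semitones, so from Eb2 the target pitch is Abb3.

A double-flat 3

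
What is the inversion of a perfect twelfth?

perfect 4th

First reduce the compound perfect twelfth to its simple form, a perfect fifth.
The rule of nine gives the new number: 9 − 5 = 4, so a fifth becomes a fourth.
The quality also flips — perfect stays perfect — giving a perfect fourth.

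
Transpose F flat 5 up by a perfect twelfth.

Counting five letter names plus an octave up from F lands on C.
A perfect twelfth spans 19 semitones, so from Fb5 the target pitch is Cb7.

C flat 7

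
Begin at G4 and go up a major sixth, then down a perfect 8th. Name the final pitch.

E4

A major sixth up from G4 is E5.
A perfect octave down from E5 is E4.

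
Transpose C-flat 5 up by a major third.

Three letter names up from C: E.
A major third is 4 semitones; 4 semitones up from Cb5 gives Eb5.

E-flat 5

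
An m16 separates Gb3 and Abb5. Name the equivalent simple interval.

minor second

Subtracting seven from the interval number removes an octave: 16 − 14 = 2.
So a minor sixteenth is 2 octaves plus a minor second. The quality is unchanged.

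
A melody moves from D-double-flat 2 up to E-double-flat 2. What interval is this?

D to E spans two letter names (D-E), so the interval is some kind of second.
Counting semitones, Dbb2→Ebb2 is 2, which is the major second.

major 2nd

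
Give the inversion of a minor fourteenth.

First reduce the compound minor fourteenth to its simple form, a minor seventh.
Interval numbers invert to sum to nine: 7 + 2 = 9, so a seventh inverts to a second.
Quality inverts too: minor becomes major. That makes the inversion a major second.

M2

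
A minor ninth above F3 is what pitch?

Gb4

Counting two letter names plus an octave up from F lands on G.
A minor ninth spans 13 semitones, so from F3 the target pitch is Gb4.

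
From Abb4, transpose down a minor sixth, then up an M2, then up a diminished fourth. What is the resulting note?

Gbb4

Abb4 down a minor sixth → Cb4 (8 semitones).
A major second up from Cb4 is Db4.
A diminished fourth up from Db4 is Gbb4.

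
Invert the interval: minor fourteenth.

First reduce the compound minor fourteenth to its simple form, a minor seventh.
The rule of nine gives the new number: 9 − 7 = 2, so a seventh becomes a second.
And minor becomes major under inversion, so we get a major second.

major second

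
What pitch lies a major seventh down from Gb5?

Abb4

Seven letter names down from G: A.
A major seventh spans 11 semitones, so from Gb5 the target pitch is Abb4.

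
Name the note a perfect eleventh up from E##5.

A##6

Four letters up from E (plus an octave) reaches A.
A perfect eleventh spans 17 semitones, so from E##5 the target pitch is A##6.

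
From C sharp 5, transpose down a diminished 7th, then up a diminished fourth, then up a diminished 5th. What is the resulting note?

A diminished seventh down from C#5 is D##4.
D##4 up a diminished fourth → G#4 (4 semitones).
A diminished fifth up from G#4 is D5.

D 5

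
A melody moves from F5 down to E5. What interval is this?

Descending from F5 to E5 is the same interval as ascending E5 to F5.
E to F spans two letter names (E-F): a second.
A major second would be 2 semitones, but E5 to F5 is 1 — one semitone narrower, making it a minor second.

minor second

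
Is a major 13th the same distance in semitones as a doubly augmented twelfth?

Yes

A major thirteenth = 21 semitones = a doubly augmented twelfth; enharmonically equal.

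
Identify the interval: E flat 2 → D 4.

major fourteenth

E to D spans seven letter names (E-F-G-A-B-C-D), plus an octave: a fourteenth.
The major fourteenth spans 23 semitones, and Eb2 to D4 is exactly 23 semitones — so this is a major fourteenth.
(Equivalently, a compound major seventh: a major seventh plus an octave.)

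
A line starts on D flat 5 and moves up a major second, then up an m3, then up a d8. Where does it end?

Db5 up a major second → Eb5 (2 semitones).
A minor third up from Eb5 is Gb5.
Up a diminished octave from Gb5: Gbb6 (11 semitones up).

G double-flat 6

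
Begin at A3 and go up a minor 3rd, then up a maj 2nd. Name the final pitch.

D4

A minor third up from A3 is C4.
C4 up a major second → D4 (2 semitones).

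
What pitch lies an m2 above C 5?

D-flat 5

Two letter names up from C: D.
A minor second is 1 semitone; 1 semitone up from C5 gives Db5.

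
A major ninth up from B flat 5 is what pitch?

C 7

Counting two letter names plus an octave up from B lands on C.
Moving 14 semitones up from Bb5 (the size of a major ninth) reaches C7.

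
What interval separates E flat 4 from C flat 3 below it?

Descending from Eb4 to Cb3 is the same interval as ascending Cb3 to Eb4.
C to E spans three letter names (C-D-E), plus an octave: a tenth.
Counting semitones, Cb3→Eb4 is 16, which is the major tenth.
(Equivalently, a compound major third: a major third plus an octave.)

major tenth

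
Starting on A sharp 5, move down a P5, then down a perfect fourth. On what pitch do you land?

A#5 down a perfect fifth → D#5 (7 semitones).
Down a perfect fourth from D#5: A#4 (5 semitones down).

A sharp 4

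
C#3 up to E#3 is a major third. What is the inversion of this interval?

Inverted interval numbers add to nine, so a third pairs with a sixth (3 + 6 = 9).
And major becomes minor under inversion, so we get a minor sixth.

minor sixth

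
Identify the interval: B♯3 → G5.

diminished thirteenth

B to G spans six letter names (B-C-D-E-F-G), plus an octave: a thirteenth.
B#3 to G5 spans 19 semitones — two semitones narrower than the major thirteenth (21) — giving a diminished thirteenth.
(Equivalently, a compound diminished sixth: a diminished sixth plus an octave.)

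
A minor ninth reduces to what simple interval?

minor second

Each octave removed subtracts seven from the number: 9 − 7 = 2.
Quality carries through unchanged, so the simple form is a minor second.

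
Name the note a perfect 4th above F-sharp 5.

B 5

The fourth takes the letter from F up to B.
Moving 5 semitones up from F#5 (the size of a perfect fourth) reaches B5.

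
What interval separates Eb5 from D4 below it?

Descending from Eb5 to D4 is the same interval as ascending D4 to Eb5.
D to E spans two letter names (D-E), plus an octave: a ninth.
At 13 semitones, D4→Eb5 falls one short of a major ninth: minor.
(Equivalently, a compound minor second: a minor second plus an octave.)

minor ninth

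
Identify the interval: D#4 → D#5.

D to D is the same letter name, plus an octave, so the interval is some kind of octave.
D#4 to D#5 is 12 semitones, matching the perfect octave exactly, so the quality is perfect.

perfect octave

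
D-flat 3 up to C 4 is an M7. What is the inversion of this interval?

minor second

Interval numbers invert to sum to nine: 7 + 2 = 9, so a seventh inverts to a second.
And major becomes minor under inversion, so we get a minor second.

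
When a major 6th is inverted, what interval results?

Interval numbers invert to sum to nine: 6 + 3 = 9, so a sixth inverts to a third.
Quality inverts too: major becomes minor. That makes the inversion a minor third.

minor third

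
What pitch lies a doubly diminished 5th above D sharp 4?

A flat 4

Five letter names up from D: A.
A doubly diminished fifth is 5 semitones; 5 semitones up from D#4 gives Ab4.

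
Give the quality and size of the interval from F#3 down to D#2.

m10

Descending from F#3 to D#2 is the same interval as ascending D#2 to F#3.
D to F spans three letter names (D-E-F), plus an octave — that makes it a tenth of some quality.
At 15 semitones, D#2→F#3 falls one short of a major tenth: minor.
(Equivalently, a compound minor third: a minor third plus an octave.)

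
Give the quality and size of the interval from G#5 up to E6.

G to E spans six letter names (G-A-B-C-D-E): a sixth.
At 8 semitones, G#5→E6 falls one short of a major sixth: minor.

minor 6th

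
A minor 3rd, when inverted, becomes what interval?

Interval numbers invert to sum to nine: 3 + 6 = 9, so a third inverts to a sixth.
The quality also flips — minor becomes major — giving a major sixth.

major 6th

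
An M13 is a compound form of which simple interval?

M6

Each octave removed subtracts seven from the number: 13 − 7 = 6.
Quality carries through unchanged, so the simple form is a major sixth.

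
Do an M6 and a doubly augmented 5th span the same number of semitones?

Yes

A major sixth = 9 semitones = a doubly augmented fifth; enharmonically equal.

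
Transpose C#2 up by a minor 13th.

The thirteenth's letter: C up six letter names plus an octave → A.
Moving 20 semitones up from C#2 (the size of a minor thirteenth) reaches A3.

A3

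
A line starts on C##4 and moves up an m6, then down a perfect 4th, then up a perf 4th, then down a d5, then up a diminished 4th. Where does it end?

G#4

C##4 up a minor sixth → A#4 (8 semitones).
Down a perfect fourth from A#4: E#4 (5 semitones down).
Up a perfect fourth from E#4: A#4 (5 semitones up).
A diminished fifth down from A#4 is D##4.
Up a diminished fourth from D##4: G#4 (4 semitones up).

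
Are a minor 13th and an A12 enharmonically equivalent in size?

Yes

Both span 20 semitones: a minor thirteenth and an augmented twelfth are the same chromatic distance.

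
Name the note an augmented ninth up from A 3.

The ninth's letter: A up two letter names plus an octave → B.
An augmented ninth is 15 semitones; 15 semitones up from A3 gives B#4.

B sharp 4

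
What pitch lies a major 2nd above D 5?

Counting two letter names up from D lands on E.
A major second spans 2 semitones, so from D5 the target pitch is E5.

E 5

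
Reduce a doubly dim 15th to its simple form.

doubly diminished octave

Take out an octave (7 from the number): 15 − 7 = 8.
So a doubly diminished fifteenth is an octave plus a doubly diminished octave. The quality is unchanged.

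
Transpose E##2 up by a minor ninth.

F##3

Two letters up from E (plus an octave) reaches F.
A minor ninth spans 13 semitones, so from E##2 the target pitch is F##3.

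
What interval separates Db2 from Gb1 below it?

Descending from Db2 to Gb1 is the same interval as ascending Gb1 to Db2.
G to D spans five letter names (G-A-B-C-D): a fifth.
Gb1 to Db2 is 7 semitones, matching the perfect fifth exactly, so the quality is perfect.

perfect fifth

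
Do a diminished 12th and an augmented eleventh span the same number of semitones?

Yes

A diminished twelfth = 18 semitones = an augmented eleventh; enharmonically equal.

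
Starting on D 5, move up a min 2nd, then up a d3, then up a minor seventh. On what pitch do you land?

Up a minor second from D5: Eb5 (1 semitone up).
A diminished third up from Eb5 is Gbb5.
Up a minor seventh from Gbb5: Fbb6 (10 semitones up).

F double-flat 6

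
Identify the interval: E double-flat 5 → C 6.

E to C spans six letter names (E-F-G-A-B-C): a sixth.
Ebb5 to C6 spans 10 semitones — one semitone wider than the major sixth (9) — giving an augmented sixth.

augmented sixth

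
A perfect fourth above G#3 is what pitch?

The fourth takes the letter from G up to C.
A perfect fourth is 5 semitones; 5 semitones up from G#3 gives C#4.

C#4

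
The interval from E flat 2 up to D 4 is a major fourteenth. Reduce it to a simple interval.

Take out an octave (7 from the number): 14 − 7 = 7.
So a major fourteenth is an octave plus a major seventh. The quality is unchanged.

major seventh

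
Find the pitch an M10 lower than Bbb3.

Gbb2

Counting three letter names plus an octave down from B lands on G.
Moving 16 semitones down from Bbb3 (the size of a major tenth) reaches Gbb2.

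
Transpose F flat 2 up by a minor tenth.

Three letters up from F (plus an octave) reaches A.
A minor tenth is 15 semitones; 15 semitones up from Fb2 gives Abb3.

A double-flat 3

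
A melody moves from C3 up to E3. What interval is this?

C to E spans three letter names (C-D-E): a third.
C3 to E3 is 4 semitones, matching the major third exactly, so the quality is major.

M3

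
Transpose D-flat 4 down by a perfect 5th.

The fifth takes the letter from D down to G.
A perfect fifth is 7 semitones; 7 semitones down from Db4 gives Gb3.

G-flat 3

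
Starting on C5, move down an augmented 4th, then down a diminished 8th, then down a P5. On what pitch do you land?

Down an augmented fourth from C5: Gb4 (6 semitones down).
Gb4 down a diminished octave → G3 (11 semitones).
A perfect fifth down from G3 is C3.

C3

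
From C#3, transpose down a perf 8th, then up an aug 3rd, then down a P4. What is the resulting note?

B##1

Down a perfect octave from C#3: C#2 (12 semitones down).
C#2 up an augmented third → E##2 (5 semitones).
Down a perfect fourth from E##2: B##1 (5 semitones down).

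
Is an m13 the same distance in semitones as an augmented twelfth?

Yes

A minor thirteenth = 20 semitones = an augmented twelfth; enharmonically equal.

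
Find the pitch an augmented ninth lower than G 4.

The ninth's letter: G down two letter names plus an octave → F.
An augmented ninth spans 15 semitones, so from G4 the target pitch is Fb3.

F flat 3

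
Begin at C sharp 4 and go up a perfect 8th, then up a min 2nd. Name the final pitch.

Up a perfect octave from C#4: C#5 (12 semitones up).
A minor second up from C#5 is D5.

D 5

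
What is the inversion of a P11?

First reduce the compound perfect eleventh to its simple form, a perfect fourth.
Inverted interval numbers add to nine, so a fourth pairs with a fifth (4 + 5 = 9).
Quality inverts too: perfect stays perfect. That makes the inversion a perfect fifth.

perfect fifth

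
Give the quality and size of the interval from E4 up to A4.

E to A spans four letter names (E-F-G-A) — that makes it a fourth of some quality.
The perfect fourth spans 5 semitones, and E4 to A4 is exactly 5 semitones — so this is a perfect fourth.

perfect fourth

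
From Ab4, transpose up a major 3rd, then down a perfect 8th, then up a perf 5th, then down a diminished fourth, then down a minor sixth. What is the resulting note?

Ab4 up a major third → C5 (4 semitones).
C5 down a perfect octave → C4 (12 semitones).
C4 up a perfect fifth → G4 (7 semitones).
G4 down a diminished fourth → D#4 (4 semitones).
D#4 down a minor sixth → F##3 (8 semitones).

F##3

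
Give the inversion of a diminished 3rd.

augmented 6th

The rule of nine gives the new number: 9 − 3 = 6, so a third becomes a sixth.
The quality also flips — diminished becomes augmented — giving an augmented sixth.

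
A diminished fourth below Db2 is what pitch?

Counting four letter names down from D lands on A.
A diminished fourth is 4 semitones; 4 semitones down from Db2 gives A1.

A1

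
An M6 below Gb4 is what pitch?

The sixth takes the letter from G down to B.
A major sixth is 9 semitones; 9 semitones down from Gb4 gives Bbb3.

Bbb3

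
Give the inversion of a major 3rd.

The rule of nine gives the new number: 9 − 3 = 6, so a third becomes a sixth.
The quality also flips — major becomes minor — giving a minor sixth.

minor sixth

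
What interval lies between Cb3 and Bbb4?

minor fourteenth

C to B spans seven letter names (C-D-E-F-G-A-B), plus an octave — that makes it a fourteenth of some quality.
At 22 semitones, Cb3→Bbb4 falls one short of a major fourteenth: minor.
(Equivalently, a compound minor seventh: a minor seventh plus an octave.)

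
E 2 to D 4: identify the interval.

E to D spans seven letter names (E-F-G-A-B-C-D), plus an octave, so the interval is some kind of fourteenth.
A major fourteenth would be 23 semitones, but E2 to D4 is 22 — one semitone narrower, making it a minor fourteenth.
(Equivalently, a compound minor seventh: a minor seventh plus an octave.)

minor 14th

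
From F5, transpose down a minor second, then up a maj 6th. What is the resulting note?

C#6

F5 down a minor second → E5 (1 semitone).
Up a major sixth from E5: C#6 (9 semitones up).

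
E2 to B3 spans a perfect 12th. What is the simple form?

Each octave removed subtracts seven from the number: 12 − 7 = 5.
Quality carries through unchanged, so the simple form is a perfect fifth.

perfect 5th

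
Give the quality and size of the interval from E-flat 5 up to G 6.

E to G spans three letter names (E-F-G), plus an octave, so the interval is some kind of tenth.
The major tenth spans 16 semitones, and Eb5 to G6 is exactly 16 semitones — so this is a major tenth.
(Equivalently, a compound major third: a major third plus an octave.)

major tenth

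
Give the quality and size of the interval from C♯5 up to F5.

diminished 4th

C to F spans four letter names (C-D-E-F), so the interval is some kind of fourth.
The perfect fourth is 5 semitones; here we have 4, one semitone narrower: diminished.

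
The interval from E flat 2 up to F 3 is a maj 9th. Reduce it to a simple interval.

M2

Each octave removed subtracts seven from the number: 9 − 7 = 2.
So a major ninth is an octave plus a major second. The quality is unchanged.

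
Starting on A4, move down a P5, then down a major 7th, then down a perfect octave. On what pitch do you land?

A4 down a perfect fifth → D4 (7 semitones).
A major seventh down from D4 is Eb3.
A perfect octave down from Eb3 is Eb2.

Eb2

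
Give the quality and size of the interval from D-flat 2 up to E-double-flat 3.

D to E spans two letter names (D-E), plus an octave: a ninth.
At 13 semitones, Db2→Ebb3 falls one short of a major ninth: minor.
(Equivalently, a compound minor second: a minor second plus an octave.)

minor 9th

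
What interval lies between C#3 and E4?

minor tenth

C to E spans three letter names (C-D-E), plus an octave, so the interval is some kind of tenth.
C#3 to E4 is 15 semitones, a half step short of the major tenth (16), so this is minor.
(Equivalently, a compound minor third: a minor third plus an octave.)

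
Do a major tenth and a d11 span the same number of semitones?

Yes

A major tenth spans 16 semitones, and a diminished eleventh also spans 16 semitones — they're enharmonic.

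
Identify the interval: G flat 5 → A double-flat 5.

G to A spans two letter names (G-A): a second.
At 1 semitone, Gb5→Abb5 falls one short of a major second: minor.

minor second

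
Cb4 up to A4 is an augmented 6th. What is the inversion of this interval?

Interval numbers invert to sum to nine: 6 + 3 = 9, so a sixth inverts to a third.
Quality inverts too: augmented becomes diminished. That makes the inversion a diminished third.

diminished 3rd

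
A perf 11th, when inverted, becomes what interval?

First reduce the compound perfect eleventh to its simple form, a perfect fourth.
Interval numbers invert to sum to nine: 4 + 5 = 9, so a fourth inverts to a fifth.
And perfect stays perfect under inversion, so we get a perfect fifth.

P5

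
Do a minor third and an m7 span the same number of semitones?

No

A minor third spans 3 semitones; a minor seventh spans 10 semitones. They differ by 7.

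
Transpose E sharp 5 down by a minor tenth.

Counting three letter names plus an octave down from E lands on C.
A minor tenth spans 15 semitones, so from E#5 the target pitch is C##4.

C double-sharp 4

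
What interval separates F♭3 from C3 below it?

diminished fourth

Descending from Fb3 to C3 is the same interval as ascending C3 to Fb3.
C to F spans four letter names (C-D-E-F) — that makes it a fourth of some quality.
The perfect fourth is 5 semitones; here we have 4, one semitone narrower: diminished.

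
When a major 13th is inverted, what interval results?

First reduce the compound major thirteenth to its simple form, a major sixth.
The rule of nine gives the new number: 9 − 6 = 3, so a sixth becomes a third.
And major becomes minor under inversion, so we get a minor third.

m3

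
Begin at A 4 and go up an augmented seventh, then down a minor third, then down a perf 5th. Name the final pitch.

A double-sharp 4

An augmented seventh up from A4 is G##5.
G##5 down a minor third → E##5 (3 semitones).
Down a perfect fifth from E##5: A##4 (7 semitones down).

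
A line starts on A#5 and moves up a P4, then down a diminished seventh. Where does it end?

E##5

Up a perfect fourth from A#5: D#6 (5 semitones up).
Down a diminished seventh from D#6: E##5 (9 semitones down).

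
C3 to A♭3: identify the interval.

minor sixth

C to A spans six letter names (C-D-E-F-G-A), so the interval is some kind of sixth.
A major sixth would be 9 semitones, but C3 to Ab3 is 8 — one semitone narrower, making it a minor sixth.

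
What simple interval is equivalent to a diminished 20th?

Each octave removed subtracts seven from the number: 20 − 14 = 6.
That makes a diminished twentieth a compound diminished sixth — 2 octaves plus a diminished sixth.

d6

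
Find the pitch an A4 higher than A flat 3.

D 4

Four letter names up from A: D.
An augmented fourth is 6 semitones; 6 semitones up from Ab3 gives D4.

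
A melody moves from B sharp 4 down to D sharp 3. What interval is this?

Descending from B#4 to D#3 is the same interval as ascending D#3 to B#4.
D to B spans six letter names (D-E-F-G-A-B), plus an octave — that makes it a thirteenth of some quality.
D#3 to B#4 is 21 semitones, matching the major thirteenth exactly, so the quality is major.
(Equivalently, a compound major sixth: a major sixth plus an octave.)

M13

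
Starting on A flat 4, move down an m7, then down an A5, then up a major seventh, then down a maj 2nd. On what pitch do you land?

A minor seventh down from Ab4 is Bb3.
An augmented fifth down from Bb3 is Ebb3.
Ebb3 up a major seventh → Db4 (11 semitones).
Down a major second from Db4: Cb4 (2 semitones down).

C flat 4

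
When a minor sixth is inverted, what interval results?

Interval numbers invert to sum to nine: 6 + 3 = 9, so a sixth inverts to a third.
Quality inverts too: minor becomes major. That makes the inversion a major third.

major 3rd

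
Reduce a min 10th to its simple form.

m3

Each octave removed subtracts seven from the number: 10 − 7 = 3.
Quality carries through unchanged, so the simple form is a minor third.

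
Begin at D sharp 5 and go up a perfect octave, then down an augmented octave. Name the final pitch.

A perfect octave up from D#5 is D#6.
Down an augmented octave from D#6: D5 (13 semitones down).

D 5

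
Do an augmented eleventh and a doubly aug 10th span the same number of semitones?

An augmented eleventh = 18 semitones = a doubly augmented tenth; enharmonically equal.

Yes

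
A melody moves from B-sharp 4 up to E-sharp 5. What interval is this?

perfect fourth

B to E spans four letter names (B-C-D-E): a fourth.
The perfect fourth spans 5 semitones, and B#4 to E#5 is exactly 5 semitones — so this is a perfect fourth.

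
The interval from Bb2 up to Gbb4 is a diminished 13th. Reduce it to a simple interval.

d6

Each octave removed subtracts seven from the number: 13 − 7 = 6.
That makes a diminished thirteenth a compound diminished sixth — an octave plus a diminished sixth.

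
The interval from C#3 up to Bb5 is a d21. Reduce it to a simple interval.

Each octave removed subtracts seven from the number: 21 − 14 = 7.
So a diminished twenty-first is 2 octaves plus a diminished seventh. The quality is unchanged.

diminished 7th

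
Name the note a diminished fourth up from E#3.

Four letter names up from E: A.
A diminished fourth is 4 semitones; 4 semitones up from E#3 gives A3.

A3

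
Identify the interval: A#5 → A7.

diminished fifteenth

A to A is the same letter name, plus 2 octaves, so the interval is some kind of fifteenth.
A#5 to A7 spans 23 semitones — one semitone narrower than the perfect fifteenth (24) — giving a diminished fifteenth.
(Equivalently, a compound diminished octave: a diminished octave plus an octave.)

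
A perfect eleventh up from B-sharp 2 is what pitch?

Counting four letter names plus an octave up from B lands on E.
A perfect eleventh spans 17 semitones, so from B#2 the target pitch is E#4.

E-sharp 4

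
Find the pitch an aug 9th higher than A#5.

The ninth's letter: A up two letter names plus an octave → B.
Moving 15 semitones up from A#5 (the size of an augmented ninth) reaches B##6.

B##6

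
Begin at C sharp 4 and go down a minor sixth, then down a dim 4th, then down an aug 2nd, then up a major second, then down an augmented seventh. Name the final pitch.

C#4 down a minor sixth → E#3 (8 semitones).
A diminished fourth down from E#3 is B##2.
Down an augmented second from B##2: A#2 (3 semitones down).
A#2 up a major second → B#2 (2 semitones).
B#2 down an augmented seventh → C2 (12 semitones).

C 2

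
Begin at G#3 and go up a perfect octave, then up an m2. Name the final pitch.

G#3 up a perfect octave → G#4 (12 semitones).
G#4 up a minor second → A4 (1 semitone).

A4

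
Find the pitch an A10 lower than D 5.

Three letters down from D (plus an octave) reaches B.
Moving 17 semitones down from D5 (the size of an augmented tenth) reaches Bbb3.

B double-flat 3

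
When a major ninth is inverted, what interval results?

First reduce the compound major ninth to its simple form, a major second.
Interval numbers invert to sum to nine: 2 + 7 = 9, so a second inverts to a seventh.
Quality inverts too: major becomes minor. That makes the inversion a minor seventh.

m7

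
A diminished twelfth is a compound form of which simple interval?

Each octave removed subtracts seven from the number: 12 − 7 = 5.
So a diminished twelfth is an octave plus a diminished fifth. The quality is unchanged.

d5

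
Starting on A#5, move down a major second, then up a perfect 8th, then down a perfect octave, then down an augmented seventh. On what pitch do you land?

Ab4

A#5 down a major second → G#5 (2 semitones).
Up a perfect octave from G#5: G#6 (12 semitones up).
A perfect octave down from G#6 is G#5.
Down an augmented seventh from G#5: Ab4 (12 semitones down).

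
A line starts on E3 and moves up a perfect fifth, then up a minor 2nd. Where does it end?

E3 up a perfect fifth → B3 (7 semitones).
A minor second up from B3 is C4.

C4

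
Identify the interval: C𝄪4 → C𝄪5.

perfect 8th

C to C is the same letter name, plus an octave, so the interval is some kind of octave.
C##4 to C##5 is 12 semitones, matching the perfect octave exactly, so the quality is perfect.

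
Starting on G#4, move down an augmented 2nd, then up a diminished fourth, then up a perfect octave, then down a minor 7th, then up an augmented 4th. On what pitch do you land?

F5

An augmented second down from G#4 is F4.
F4 up a diminished fourth → Bbb4 (4 semitones).
A perfect octave up from Bbb4 is Bbb5.
Bbb5 down a minor seventh → Cb5 (10 semitones).
Cb5 up an augmented fourth → F5 (6 semitones).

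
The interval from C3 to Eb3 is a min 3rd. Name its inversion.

major sixth

The rule of nine gives the new number: 9 − 3 = 6, so a third becomes a sixth.
Quality inverts too: minor becomes major. That makes the inversion a major sixth.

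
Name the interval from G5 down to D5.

Descending from G5 to D5 is the same interval as ascending D5 to G5.
D to G spans four letter names (D-E-F-G): a fourth.
D5 to G5 is 5 semitones, matching the perfect fourth exactly, so the quality is perfect.

perfect fourth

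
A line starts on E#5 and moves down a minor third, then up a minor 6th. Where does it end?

A#5

A minor third down from E#5 is C##5.
Up a minor sixth from C##5: A#5 (8 semitones up).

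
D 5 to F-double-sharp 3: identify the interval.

d13

Descending from D5 to F##3 is the same interval as ascending F##3 to D5.
F to D spans six letter names (F-G-A-B-C-D), plus an octave, so the interval is some kind of thirteenth.
The major thirteenth is 21 semitones; here we have 19, two semitones narrower: diminished.
(Equivalently, a compound diminished sixth: a diminished sixth plus an octave.)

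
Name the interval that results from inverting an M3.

Inverted interval numbers add to nine, so a third pairs with a sixth (3 + 6 = 9).
The quality also flips — major becomes minor — giving a minor sixth.

minor sixth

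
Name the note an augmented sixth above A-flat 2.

F-sharp 3

The sixth takes the letter from A up to F.
An augmented sixth spans 10 semitones, so from Ab2 the target pitch is F#3.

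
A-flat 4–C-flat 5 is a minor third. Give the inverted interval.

The rule of nine gives the new number: 9 − 3 = 6, so a third becomes a sixth.
And minor becomes major under inversion, so we get a major sixth.

M6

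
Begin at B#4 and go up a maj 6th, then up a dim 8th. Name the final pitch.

G#6

B#4 up a major sixth → G##5 (9 semitones).
G##5 up a diminished octave → G#6 (11 semitones).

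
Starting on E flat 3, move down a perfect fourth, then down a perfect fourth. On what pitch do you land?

F 2

A perfect fourth down from Eb3 is Bb2.
Down a perfect fourth from Bb2: F2 (5 semitones down).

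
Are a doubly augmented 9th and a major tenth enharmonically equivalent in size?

Both span 16 semitones: a doubly augmented ninth and a major tenth are the same chromatic distance.

Yes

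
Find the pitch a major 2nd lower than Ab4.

The second takes the letter from A down to G.
Moving 2 semitones down from Ab4 (the size of a major second) reaches Gb4.

Gb4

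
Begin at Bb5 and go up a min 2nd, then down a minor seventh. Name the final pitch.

Db5

Up a minor second from Bb5: Cb6 (1 semitone up).
Cb6 down a minor seventh → Db5 (10 semitones).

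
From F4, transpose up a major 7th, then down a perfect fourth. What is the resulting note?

Up a major seventh from F4: E5 (11 semitones up).
E5 down a perfect fourth → B4 (5 semitones).

B4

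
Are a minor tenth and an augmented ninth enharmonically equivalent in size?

Yes

A minor tenth = 15 semitones = an augmented ninth; enharmonically equal.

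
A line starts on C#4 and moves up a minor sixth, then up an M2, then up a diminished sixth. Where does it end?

A minor sixth up from C#4 is A4.
A major second up from A4 is B4.
A diminished sixth up from B4 is Gb5.

Gb5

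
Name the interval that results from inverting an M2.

The rule of nine gives the new number: 9 − 2 = 7, so a second becomes a seventh.
And major becomes minor under inversion, so we get a minor seventh.

m7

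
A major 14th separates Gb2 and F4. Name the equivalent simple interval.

M7

Take out an octave (7 from the number): 14 − 7 = 7.
So a major fourteenth is an octave plus a major seventh. The quality is unchanged.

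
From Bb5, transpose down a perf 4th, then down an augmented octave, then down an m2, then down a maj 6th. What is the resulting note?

Bb5 down a perfect fourth → F5 (5 semitones).
Down an augmented octave from F5: Fb4 (13 semitones down).
Fb4 down a minor second → Eb4 (1 semitone).
Eb4 down a major sixth → Gb3 (9 semitones).

Gb3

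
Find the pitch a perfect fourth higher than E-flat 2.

Four letter names up from E: A.
Moving 5 semitones up from Eb2 (the size of a perfect fourth) reaches Ab2.

A-flat 2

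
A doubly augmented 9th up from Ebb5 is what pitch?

F#6

Two letters up from E (plus an octave) reaches F.
A doubly augmented ninth spans 16 semitones, so from Ebb5 the target pitch is F#6.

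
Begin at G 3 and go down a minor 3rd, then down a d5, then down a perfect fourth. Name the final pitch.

E sharp 2

G3 down a minor third → E3 (3 semitones).
E3 down a diminished fifth → A#2 (6 semitones).
A perfect fourth down from A#2 is E#2.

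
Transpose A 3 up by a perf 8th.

An octave keeps the letter name A, an octave up from A.
A perfect octave spans 12 semitones, so from A3 the target pitch is A4.

A 4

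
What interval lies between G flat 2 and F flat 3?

G to F spans seven letter names (G-A-B-C-D-E-F): a seventh.
A major seventh would be 11 semitones, but Gb2 to Fb3 is 10 — one semitone narrower, making it a minor seventh.

minor 7th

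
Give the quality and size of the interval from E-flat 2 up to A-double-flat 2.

diminished 4th

E to A spans four letter names (E-F-G-A), so the interval is some kind of fourth.
Eb2 to Abb2 spans 4 semitones — one semitone narrower than the perfect fourth (5) — giving a diminished fourth.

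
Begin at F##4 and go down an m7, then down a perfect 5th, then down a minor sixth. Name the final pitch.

Down a minor seventh from F##4: G##3 (10 semitones down).
Down a perfect fifth from G##3: C##3 (7 semitones down).
Down a minor sixth from C##3: E##2 (8 semitones down).

E##2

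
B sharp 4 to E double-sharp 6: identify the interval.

augmented 11th

B to E spans four letter names (B-C-D-E), plus an octave — that makes it an eleventh of some quality.
A perfect eleventh would be 17 semitones; B#4 to E##6 is 18, one semitone wider, so the interval is augmented.
(Equivalently, a compound augmented fourth: an augmented fourth plus an octave.)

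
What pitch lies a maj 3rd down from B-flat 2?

Counting three letter names down from B lands on G.
A major third is 4 semitones; 4 semitones down from Bb2 gives Gb2.

G-flat 2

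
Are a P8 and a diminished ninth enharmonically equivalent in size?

Both span 12 semitones: a perfect octave and a diminished ninth are the same chromatic distance.

Yes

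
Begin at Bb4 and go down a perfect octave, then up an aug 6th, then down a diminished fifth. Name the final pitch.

C##4

A perfect octave down from Bb4 is Bb3.
Bb3 up an augmented sixth → G#4 (10 semitones).
A diminished fifth down from G#4 is C##4.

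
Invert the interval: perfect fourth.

The rule of nine gives the new number: 9 − 4 = 5, so a fourth becomes a fifth.
The quality also flips — perfect stays perfect — giving a perfect fifth.

perfect 5th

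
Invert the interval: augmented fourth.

Inverted interval numbers add to nine, so a fourth pairs with a fifth (4 + 5 = 9).
And augmented becomes diminished under inversion, so we get a diminished fifth.

d5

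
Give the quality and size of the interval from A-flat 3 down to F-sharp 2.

diminished tenth

Descending from Ab3 to F#2 is the same interval as ascending F#2 to Ab3.
F to A spans three letter names (F-G-A), plus an octave: a tenth.
F#2 to Ab3 spans 14 semitones — two semitones narrower than the major tenth (16) — giving a diminished tenth.
(Equivalently, a compound diminished third: a diminished third plus an octave.)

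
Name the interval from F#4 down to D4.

Descending from F#4 to D4 is the same interval as ascending D4 to F#4.
D to F spans three letter names (D-E-F) — that makes it a third of some quality.
The major third spans 4 semitones, and D4 to F#4 is exactly 4 semitones — so this is a major third.

M3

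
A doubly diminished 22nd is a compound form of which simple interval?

dd8

Each octave removed subtracts seven from the number: 22 − 14 = 8.
That makes a doubly diminished twenty-second a compound doubly diminished octave — 2 octaves plus a doubly diminished octave.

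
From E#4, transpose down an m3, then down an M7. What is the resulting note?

D#3

E#4 down a minor third → C##4 (3 semitones).
C##4 down a major seventh → D#3 (11 semitones).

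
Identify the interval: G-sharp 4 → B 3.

Descending from G#4 to B3 is the same interval as ascending B3 to G#4.
B to G spans six letter names (B-C-D-E-F-G): a sixth.
Counting semitones, B3→G#4 is 9, which is the major sixth.

major sixth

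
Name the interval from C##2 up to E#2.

C to E spans three letter names (C-D-E) — that makes it a third of some quality.
At 3 semitones, C##2→E#2 falls one short of a major third: minor.

minor third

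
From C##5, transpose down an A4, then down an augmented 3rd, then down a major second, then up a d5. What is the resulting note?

Abb4

An augmented fourth down from C##5 is G#4.
G#4 down an augmented third → Eb4 (5 semitones).
A major second down from Eb4 is Db4.
Up a diminished fifth from Db4: Abb4 (6 semitones up).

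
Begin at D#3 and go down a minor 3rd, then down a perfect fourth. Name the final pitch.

F##2

Down a minor third from D#3: B#2 (3 semitones down).
B#2 down a perfect fourth → F##2 (5 semitones).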